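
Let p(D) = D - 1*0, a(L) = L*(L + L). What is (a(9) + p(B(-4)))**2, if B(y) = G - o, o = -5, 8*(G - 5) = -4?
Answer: 117649/4 ≈ 29412.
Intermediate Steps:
G = 9/2 (G = 5 + (1/8)*(-4) = 5 - 1/2 = 9/2 ≈ 4.5000)
B(y) = 19/2 (B(y) = 9/2 - 1*(-5) = 9/2 + 5 = 19/2)
a(L) = 2*L**2 (a(L) = L*(2*L) = 2*L**2)
p(D) = D (p(D) = D + 0 = D)
(a(9) + p(B(-4)))**2 = (2*9**2 + 19/2)**2 = (2*81 + 19/2)**2 = (162 + 19/2)**2 = (343/2)**2 = 117649/4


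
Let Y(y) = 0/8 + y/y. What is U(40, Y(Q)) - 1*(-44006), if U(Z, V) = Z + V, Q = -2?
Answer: 44047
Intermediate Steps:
Y(y) = 1 (Y(y) = 0*(1/8) + 1 = 0 + 1 = 1)
U(Z, V) = V + Z
U(40, Y(Q)) - 1*(-44006) = (1 + 40) - 1*(-44006) = 41 + 44006 = 44047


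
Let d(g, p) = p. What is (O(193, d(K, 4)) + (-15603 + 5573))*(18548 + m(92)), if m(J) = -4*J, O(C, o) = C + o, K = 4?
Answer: -178763940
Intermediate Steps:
(O(193, d(K, 4)) + (-15603 + 5573))*(18548 + m(92)) = ((193 + 4) + (-15603 + 5573))*(18548 - 4*92) = (197 - 10030)*(18548 - 368) = -9833*18180 = -178763940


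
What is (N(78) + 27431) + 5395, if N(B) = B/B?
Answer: 32827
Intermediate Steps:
N(B) = 1
(N(78) + 27431) + 5395 = (1 + 27431) + 5395 = 27432 + 5395 = 32827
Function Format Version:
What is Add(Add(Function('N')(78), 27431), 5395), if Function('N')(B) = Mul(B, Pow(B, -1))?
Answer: 32827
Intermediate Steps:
Function('N')(B) = 1
Add(Add(Function('N')(78), 27431), 5395) = Add(Add(1, 27431), 5395) = Add(27432, 5395) = 32827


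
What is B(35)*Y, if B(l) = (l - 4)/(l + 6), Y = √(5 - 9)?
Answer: 62*I/41 ≈ 1.5122*I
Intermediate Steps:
Y = 2*I (Y = √(-4) = 2*I ≈ 2.0*I)
B(l) = (-4 + l)/(6 + l)
B(35)*Y = ((-4 + 35)/(6 + 35))*(2*I) = (31/41)*(2*I) = ((1/41)*31)*(2*I) = 31*(2*I)/41 = 62*I/41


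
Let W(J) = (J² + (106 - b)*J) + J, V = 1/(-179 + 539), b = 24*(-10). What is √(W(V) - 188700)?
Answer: I*√24455395079/360 ≈ 434.4*I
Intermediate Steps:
b = -240
V = 1/360 ≈ 0.0027778
W(J) = J² + 347*J (W(J) = (J² + (106 - 1*(-240))*J) + J = (J² + (106 + 240)*J) + J = (J² + 346*J) + J = J² + 347*J)
√(W(V) - 188700) = √((347 + 1/360)/360 - 188700) = √((1/360)*(124921/360) - 188700) = √(124921/129600 - 188700) = √(-24455395079/129600) = I*√24455395079/360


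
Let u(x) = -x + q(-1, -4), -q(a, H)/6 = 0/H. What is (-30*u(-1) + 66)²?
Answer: 1296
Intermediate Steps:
q(a, H) = 0 (q(a, H) = -0/H = -6*0 = 0)
u(x) = -x (u(x) = -x + 0 = -x)
(-30*u(-1) + 66)² = (-(-30)*(-1) + 66)² = (-30*1 + 66)² = (-30 + 66)² = 36² = 1296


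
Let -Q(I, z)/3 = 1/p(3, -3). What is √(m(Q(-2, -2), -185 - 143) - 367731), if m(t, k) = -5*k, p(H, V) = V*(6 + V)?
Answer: I*√366091 ≈ 605.05*I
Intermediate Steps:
Q(I, z) = ⅓ (Q(I, z) = -3*(-1/(3*(6 - 3))) = -3/((-3*3)) = -3/(-9) = -3*(-⅑) = ⅓)
√(m(Q(-2, -2), -185 - 143) - 367731) = √(-5*(-185 - 143) - 367731) = √(-5*(-328) - 367731) = √(1640 - 367731) = √(-366091) = I*√366091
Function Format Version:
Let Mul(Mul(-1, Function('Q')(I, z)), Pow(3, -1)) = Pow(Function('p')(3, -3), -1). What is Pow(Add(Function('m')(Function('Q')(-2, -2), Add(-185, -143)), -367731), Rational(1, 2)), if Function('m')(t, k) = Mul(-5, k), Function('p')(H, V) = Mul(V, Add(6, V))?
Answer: Mul(I, Pow(366091, Rational(1, 2))) ≈ Mul(605.05, I)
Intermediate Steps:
Function('Q')(I, z) = Rational(1, 3) (Function('Q')(I, z) = Mul(-3, Pow(Mul(-3, Add(6, -3)), -1)) = Mul(-3, Pow(Mul(-3, 3), -1)) = Mul(-3, Pow(-9, -1)) = Mul(-3, Rational(-1, 9)) = Rational(1, 3))
Pow(Add(Function('m')(Function('Q')(-2, -2), Add(-185, -143)), -367731), Rational(1, 2)) = Pow(Add(Mul(-5, Add(-185, -143)), -367731), Rational(1, 2)) = Pow(Add(Mul(-5, -328), -367731), Rational(1, 2)) = Pow(Add(1640, -367731), Rational(1, 2)) = Pow(-366091, Rational(1, 2)) = Mul(I, Pow(366091, Rational(1, 2)))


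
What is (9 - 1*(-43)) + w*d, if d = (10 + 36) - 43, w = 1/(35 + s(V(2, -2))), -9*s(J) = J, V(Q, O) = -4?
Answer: 16615/319 ≈ 52.085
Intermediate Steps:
s(J) = -J/9
w = 9/319 (w = 1/(35 - ⅑*(-4)) = 1/(35 + 4/9) = 1/(319/9) = 9/319 ≈ 0.028213)
d = 3 (d = 46 - 43 = 3)
(9 - 1*(-43)) + w*d = (9 - 1*(-43)) + (9/319)*3 = (9 + 43) + 27/319 = 52 + 27/319 = 16615/319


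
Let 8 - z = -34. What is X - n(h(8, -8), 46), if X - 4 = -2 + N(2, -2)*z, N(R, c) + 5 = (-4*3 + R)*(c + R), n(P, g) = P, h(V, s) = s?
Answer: -200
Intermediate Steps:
z = 42 (z = 8 - 1*(-34) = 8 + 34 = 42)
N(R, c) = -5 + (-12 + R)*(R + c) (N(R, c) = -5 + (-4*3 + R)*(c + R) = -5 + (-12 + R)*(R + c))
X = -208 (X = 4 + (-2 + (-5 + 2² - 12*2 - 12*(-2) + 2*(-2))*42) = 4 + (-2 + (-5 + 4 - 24 + 24 - 4)*42) = 4 + (-2 - 5*42) = 4 + (-2 - 210) = 4 - 212 = -208)
X - n(h(8, -8), 46) = -208 - 1*(-8) = -208 + 8 = -200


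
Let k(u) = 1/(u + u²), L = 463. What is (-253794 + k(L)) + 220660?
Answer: -7118243487/214832 ≈ -33134.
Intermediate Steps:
(-253794 + k(L)) + 220660 = (-253794 + 1/(463*(1 + 463))) + 220660 = (-253794 + (1/463)/464) + 220660 = (-253794 + (1/463)*(1/464)) + 220660 = (-253794 + 1/214832) + 220660 = -54523072607/214832 + 220660 = -7118243487/214832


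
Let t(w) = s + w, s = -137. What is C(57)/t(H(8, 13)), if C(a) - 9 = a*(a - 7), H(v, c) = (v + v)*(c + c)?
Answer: 953/93 ≈ 10.247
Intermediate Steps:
H(v, c) = 4*c*v (H(v, c) = (2*v)*(2*c) = 4*c*v)
C(a) = 9 + a*(-7 + a) (C(a) = 9 + a*(a - 7) = 9 + a*(-7 + a))
t(w) = -137 + w
C(57)/t(H(8, 13)) = (9 + 57² - 7*57)/(-137 + 4*13*8) = (9 + 3249 - 399)/(-137 + 416) = 2859/279 = 2859*(1/279) = 953/93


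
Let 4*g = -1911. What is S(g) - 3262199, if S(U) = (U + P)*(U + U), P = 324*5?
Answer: -34828951/8 ≈ -4.3536e+6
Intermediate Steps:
P = 1620
g = -1911/4 (g = (¼)*(-1911) = -1911/4 ≈ -477.75)
S(U) = 2*U*(1620 + U) (S(U) = (U + 1620)*(U + U) = (1620 + U)*(2*U) = 2*U*(1620 + U))
S(g) - 3262199 = 2*(-1911/4)*(1620 - 1911/4) - 3262199 = 2*(-1911/4)*(4569/4) - 3262199 = -8731359/8 - 3262199 = -34828951/8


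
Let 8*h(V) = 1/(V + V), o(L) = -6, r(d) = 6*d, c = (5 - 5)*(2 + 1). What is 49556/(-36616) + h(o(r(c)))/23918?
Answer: -14223369473/10509377856 ≈ -1.3534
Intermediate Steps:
c = 0 (c = 0*3 = 0)
h(V) = 1/(16*V) (h(V) = 1/(8*(V + V)) = 1/(8*((2*V))) = (1/(2*V))/8 = 1/(16*V))
49556/(-36616) + h(o(r(c)))/23918 = 49556/(-36616) + ((1/16)/(-6))/23918 = 49556*(-1/36616) + ((1/16)*(-⅙))*(1/23918) = -12389/9154 - 1/96*1/23918 = -12389/9154 - 1/2296128 = -14223369473/10509377856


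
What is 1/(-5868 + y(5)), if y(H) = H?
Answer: -1/5863 ≈ -0.00017056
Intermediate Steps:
1/(-5868 + y(5)) = 1/(-5868 + 5) = 1/(-5863) = -1/5863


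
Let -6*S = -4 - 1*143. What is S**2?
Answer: 2401/4 ≈ 600.25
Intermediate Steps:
S = 49/2 (S = -(-4 - 1*143)/6 = -(-4 - 143)/6 = -1/6*(-147) = 49/2 ≈ 24.500)
S**2 = (49/2)**2 = 2401/4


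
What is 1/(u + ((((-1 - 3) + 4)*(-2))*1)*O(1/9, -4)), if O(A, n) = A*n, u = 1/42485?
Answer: 42485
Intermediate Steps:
u = 1/42485 ≈ 2.3538e-5
1/(u + ((((-1 - 3) + 4)*(-2))*1)*O(1/9, -4)) = 1/(1/42485 + ((((-1 - 3) + 4)*(-2))*1)*(-4/9)) = 1/(1/42485 + (((-4 + 4)*(-2))*1)*((1/9)*(-4))) = 1/(1/42485 + ((0*(-2))*1)*(-4/9)) = 1/(1/42485 + (0*1)*(-4/9)) = 1/(1/42485 + 0*(-4/9)) = 1/(1/42485 + 0) = 1/(1/42485) = 42485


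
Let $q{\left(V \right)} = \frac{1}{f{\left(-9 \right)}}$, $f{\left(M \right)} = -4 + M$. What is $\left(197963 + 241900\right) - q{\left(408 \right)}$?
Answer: $\frac{5718220}{13} \approx 4.3986 \cdot 10^{5}$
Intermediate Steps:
$q{\left(V \right)} = - \frac{1}{13}$ ($q{\left(V \right)} = \frac{1}{-4 - 9} = \frac{1}{-13} = - \frac{1}{13}$)
$\left(197963 + 241900\right) - q{\left(408 \right)} = \left(197963 + 241900\right) - - \frac{1}{13} = 439863 + \frac{1}{13} = \frac{5718220}{13}$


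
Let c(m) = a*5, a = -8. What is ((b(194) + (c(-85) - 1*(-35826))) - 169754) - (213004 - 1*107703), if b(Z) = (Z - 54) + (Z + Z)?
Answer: -238741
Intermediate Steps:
c(m) = -40 (c(m) = -8*5 = -40)
b(Z) = -54 + 3*Z (b(Z) = (-54 + Z) + 2*Z = -54 + 3*Z)
((b(194) + (c(-85) - 1*(-35826))) - 169754) - (213004 - 1*107703) = (((-54 + 3*194) + (-40 - 1*(-35826))) - 169754) - (213004 - 1*107703) = (((-54 + 582) + (-40 + 35826)) - 169754) - (213004 - 107703) = ((528 + 35786) - 169754) - 1*105301 = (36314 - 169754) - 105301 = -133440 - 105301 = -238741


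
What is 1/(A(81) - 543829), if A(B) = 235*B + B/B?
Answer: -1/524793 ≈ -1.9055e-6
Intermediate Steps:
A(B) = 1 + 235*B (A(B) = 235*B + 1 = 1 + 235*B)
1/(A(81) - 543829) = 1/((1 + 235*81) - 543829) = 1/((1 + 19035) - 543829) = 1/(19036 - 543829) = 1/(-524793) = -1/524793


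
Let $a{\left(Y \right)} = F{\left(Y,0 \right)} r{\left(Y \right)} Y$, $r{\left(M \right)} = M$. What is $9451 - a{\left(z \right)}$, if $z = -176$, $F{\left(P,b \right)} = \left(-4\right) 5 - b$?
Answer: $628971$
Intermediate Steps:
$F{\left(P,b \right)} = -20 - b$
$a{\left(Y \right)} = - 20 Y^{2}$ ($a{\left(Y \right)} = \left(-20 - 0\right) Y Y = \left(-20 + 0\right) Y Y = - 20 Y Y = - 20 Y^{2}$)
$9451 - a{\left(z \right)} = 9451 - - 20 \left(-176\right)^{2} = 9451 - \left(-20\right) 30976 = 9451 - -619520 = 9451 + 619520 = 628971$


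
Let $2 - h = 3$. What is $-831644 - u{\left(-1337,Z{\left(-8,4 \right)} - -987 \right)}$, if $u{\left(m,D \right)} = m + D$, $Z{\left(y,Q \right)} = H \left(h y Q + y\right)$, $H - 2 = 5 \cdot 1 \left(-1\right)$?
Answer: $-831222$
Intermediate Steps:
$h = -1$ ($h = 2 - 3 = -1$)
$H = -3$ ($H = 2 + 5 \cdot 1 \left(-1\right) = 2 + 5 \left(-1\right) = 2 - 5 = -3$)
$Z{\left(y,Q \right)} = - 3 y + 3 Q y$ ($Z{\left(y,Q \right)} = - 3 \left(- y Q + y\right) = - 3 \left(- Q y + y\right) = - 3 \left(y - Q y\right) = - 3 y + 3 Q y$)
$u{\left(m,D \right)} = D + m$
$-831644 - u{\left(-1337,Z{\left(-8,4 \right)} - -987 \right)} = -831644 - \left(\left(3 \left(-8\right) \left(-1 + 4\right) - -987\right) - 1337\right) = -831644 - \left(\left(3 \left(-8\right) 3 + 987\right) - 1337\right) = -831644 - \left(\left(-72 + 987\right) - 1337\right) = -831644 - \left(915 - 1337\right) = -831644 - -422 = -831644 + 422 = -831222$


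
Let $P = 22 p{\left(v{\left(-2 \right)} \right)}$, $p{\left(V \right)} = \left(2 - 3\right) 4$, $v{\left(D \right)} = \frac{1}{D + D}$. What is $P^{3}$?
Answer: $-681472$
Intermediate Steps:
$v{\left(D \right)} = \frac{1}{2 D}$
$p{\left(V \right)} = -4$ ($p{\left(V \right)} = \left(-1\right) 4 = -4$)
$P = -88$ ($P = 22 \left(-4\right) = -88$)
$P^{3} = \left(-88\right)^{3} = -681472$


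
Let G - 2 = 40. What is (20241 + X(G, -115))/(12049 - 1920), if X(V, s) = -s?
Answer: 2908/1447 ≈ 2.0097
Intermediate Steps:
G = 42 (G = 2 + 40 = 42)
(20241 + X(G, -115))/(12049 - 1920) = (20241 - 1*(-115))/(12049 - 1920) = (20241 + 115)/10129 = 20356*(1/10129) = 2908/1447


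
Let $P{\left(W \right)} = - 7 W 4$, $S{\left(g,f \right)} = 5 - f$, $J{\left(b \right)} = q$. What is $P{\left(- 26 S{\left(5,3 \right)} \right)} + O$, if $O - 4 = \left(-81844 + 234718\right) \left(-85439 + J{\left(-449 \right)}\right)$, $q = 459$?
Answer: $-12991231060$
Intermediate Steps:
$J{\left(b \right)} = 459$
$O = -12991232516$ ($O = 4 + \left(-81844 + 234718\right) \left(-85439 + 459\right) = 4 + 152874 \left(-84980\right) = 4 - 12991232520 = -12991232516$)
$P{\left(W \right)} = - 28 W$
$P{\left(- 26 S{\left(5,3 \right)} \right)} + O = - 28 \left(- 26 \left(5 - 3\right)\right) - 12991232516 = - 28 \left(\left(-26\right) 2\right) - 12991232516 = \left(-28\right) \left(-52\right) - 12991232516 = 1456 - 12991232516 = -12991231060$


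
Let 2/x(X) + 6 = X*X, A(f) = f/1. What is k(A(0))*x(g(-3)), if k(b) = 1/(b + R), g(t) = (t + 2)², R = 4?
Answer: -⅒ ≈ -0.10000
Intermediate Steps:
A(f) = f (A(f) = f*1 = f)
g(t) = (2 + t)²
k(b) = 1/(4 + b) (k(b) = 1/(b + 4) = 1/(4 + b))
x(X) = 2/(-6 + X²) (x(X) = 2/(-6 + X*X) = 2/(-6 + X²))
k(A(0))*x(g(-3)) = (2/(-6 + ((2 - 3)²)²))/(4 + 0) = (2/(-6 + ((-1)²)²))/4 = (2/(-6 + 1²))/4 = (2/(-6 + 1))/4 = (2/(-5))/4 = (2*(-⅕))/4 = (¼)*(-⅖) = -⅒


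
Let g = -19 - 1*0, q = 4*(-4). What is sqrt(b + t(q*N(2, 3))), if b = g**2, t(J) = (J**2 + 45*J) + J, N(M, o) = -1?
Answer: sqrt(1353) ≈ 36.783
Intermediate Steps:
q = -16
t(J) = J**2 + 46*J
g = -19 (g = -19 + 0 = -19)
b = 361 (b = (-19)**2 = 361)
sqrt(b + t(q*N(2, 3))) = sqrt(361 + (-16*(-1))*(46 - 16*(-1))) = sqrt(361 + 16*(46 + 16)) = sqrt(361 + 16*62) = sqrt(361 + 992) = sqrt(1353)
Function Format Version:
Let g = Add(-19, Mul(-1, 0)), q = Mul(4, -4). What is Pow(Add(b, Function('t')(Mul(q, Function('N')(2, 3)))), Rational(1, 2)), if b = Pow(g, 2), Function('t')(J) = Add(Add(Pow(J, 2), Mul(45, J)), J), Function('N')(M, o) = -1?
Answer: Pow(1353, Rational(1, 2)) ≈ 36.783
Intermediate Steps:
q = -16
Function('t')(J) = Add(Pow(J, 2), Mul(46, J))
g = -19 (g = Add(-19, 0) = -19)
b = 361 (b = Pow(-19, 2) = 361)
Pow(Add(b, Function('t')(Mul(q, Function('N')(2, 3)))), Rational(1, 2)) = Pow(Add(361, Mul(Mul(-16, -1), Add(46, Mul(-16, -1)))), Rational(1, 2)) = Pow(Add(361, Mul(16, Add(46, 16))), Rational(1, 2)) = Pow(Add(361, Mul(16, 62)), Rational(1, 2)) = Pow(Add(361, 992), Rational(1, 2)) = Pow(1353, Rational(1, 2))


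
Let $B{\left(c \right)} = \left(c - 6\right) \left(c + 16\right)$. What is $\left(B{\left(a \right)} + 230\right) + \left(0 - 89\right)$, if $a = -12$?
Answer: $69$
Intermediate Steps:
$B{\left(c \right)} = \left(-6 + c\right) \left(16 + c\right)$
$\left(B{\left(a \right)} + 230\right) + \left(0 - 89\right) = \left(\left(-96 + \left(-12\right)^{2} + 10 \left(-12\right)\right) + 230\right) + \left(0 - 89\right) = \left(\left(-96 + 144 - 120\right) + 230\right) + \left(0 - 89\right) = \left(-72 + 230\right) - 89 = 158 - 89 = 69$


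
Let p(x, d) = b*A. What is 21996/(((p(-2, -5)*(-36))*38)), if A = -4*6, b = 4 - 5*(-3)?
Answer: 611/17328 ≈ 0.035261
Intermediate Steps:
b = 19 (b = 4 + 15 = 19)
A = -24
p(x, d) = -456 (p(x, d) = 19*(-24) = -456)
21996/(((p(-2, -5)*(-36))*38)) = 21996/((-456*(-36)*38)) = 21996/((16416*38)) = 21996/623808 = 21996*(1/623808) = 611/17328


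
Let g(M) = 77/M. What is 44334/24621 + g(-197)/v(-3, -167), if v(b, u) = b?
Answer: 9365737/4850337 ≈ 1.9309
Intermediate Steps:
44334/24621 + g(-197)/v(-3, -167) = 44334/24621 + (77/(-197))/(-3) = 44334*(1/24621) + (77*(-1/197))*(-1/3) = 14778/8207 - 77/197*(-1/3) = 14778/8207 + 77/591 = 9365737/4850337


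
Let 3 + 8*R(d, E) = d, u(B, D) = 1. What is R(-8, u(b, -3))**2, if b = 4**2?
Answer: 121/64 ≈ 1.8906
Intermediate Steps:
b = 16
R(d, E) = -3/8 + d/8
R(-8, u(b, -3))**2 = (-3/8 + (1/8)*(-8))**2 = (-3/8 - 1)**2 = (-11/8)**2 = 121/64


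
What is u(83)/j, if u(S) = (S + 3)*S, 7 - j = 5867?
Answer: -3569/2930 ≈ -1.2181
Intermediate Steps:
j = -5860 (j = 7 - 1*5867 = 7 - 5867 = -5860)
u(S) = S*(3 + S) (u(S) = (3 + S)*S = S*(3 + S))
u(83)/j = (83*(3 + 83))/(-5860) = (83*86)*(-1/5860) = 7138*(-1/5860) = -3569/2930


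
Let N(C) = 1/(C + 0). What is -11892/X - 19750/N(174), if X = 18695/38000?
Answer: -12939452700/3739 ≈ -3.4607e+6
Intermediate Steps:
N(C) = 1/C
X = 3739/7600 (X = 18695*(1/38000) = 3739/7600 ≈ 0.49197)
-11892/X - 19750/N(174) = -11892/3739/7600 - 19750/(1/174) = -11892*7600/3739 - 19750/1/174 = -90379200/3739 - 19750*174 = -90379200/3739 - 3436500 = -12939452700/3739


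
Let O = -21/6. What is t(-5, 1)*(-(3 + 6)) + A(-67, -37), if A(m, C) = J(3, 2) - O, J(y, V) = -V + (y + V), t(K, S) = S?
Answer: -5/2 ≈ -2.5000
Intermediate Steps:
O = -7/2 (O = -21*1/6 = -7/2 ≈ -3.5000)
J(y, V) = y (J(y, V) = -V + (V + y) = y)
A(m, C) = 13/2 (A(m, C) = 3 - 1*(-7/2) = 3 + 7/2 = 13/2)
t(-5, 1)*(-(3 + 6)) + A(-67, -37) = 1*(-(3 + 6)) + 13/2 = 1*(-1*9) + 13/2 = 1*(-9) + 13/2 = -9 + 13/2 = -5/2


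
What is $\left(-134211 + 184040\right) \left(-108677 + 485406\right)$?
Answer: $18772029341$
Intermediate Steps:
$\left(-134211 + 184040\right) \left(-108677 + 485406\right) = 49829 \cdot 376729 = 18772029341$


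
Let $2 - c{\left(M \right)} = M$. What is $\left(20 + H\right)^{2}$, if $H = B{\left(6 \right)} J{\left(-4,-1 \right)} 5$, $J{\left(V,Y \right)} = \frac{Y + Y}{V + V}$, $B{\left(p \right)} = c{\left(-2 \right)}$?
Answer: $625$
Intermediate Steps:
$c{\left(M \right)} = 2 - M$
$B{\left(p \right)} = 4$ ($B{\left(p \right)} = 2 - -2 = 2 + 2 = 4$)
$J{\left(V,Y \right)} = \frac{Y}{V}$ ($J{\left(V,Y \right)} = \frac{2 Y}{2 V} = 2 Y \frac{1}{2 V} = \frac{Y}{V}$)
$H = 5$ ($H = 4 \left(- \frac{1}{-4}\right) 5 = 4 \left(\left(-1\right) \left(- \frac{1}{4}\right)\right) 5 = 4 \cdot \frac{1}{4} \cdot 5 = 1 \cdot 5 = 5$)
$\left(20 + H\right)^{2} = \left(20 + 5\right)^{2} = 25^{2} = 625$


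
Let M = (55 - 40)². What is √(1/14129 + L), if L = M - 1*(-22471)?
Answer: √4530771650265/14129 ≈ 150.65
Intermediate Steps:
M = 225 (M = 15² = 225)
L = 22696 (L = 225 - 1*(-22471) = 225 + 22471 = 22696)
√(1/14129 + L) = √(1/14129 + 22696) = √(320671785/14129) = √4530771650265/14129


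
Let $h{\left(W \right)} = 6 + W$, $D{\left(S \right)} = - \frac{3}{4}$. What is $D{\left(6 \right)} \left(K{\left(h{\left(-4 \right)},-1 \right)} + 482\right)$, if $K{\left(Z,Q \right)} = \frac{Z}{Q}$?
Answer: $-360$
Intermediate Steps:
$D{\left(S \right)} = - \frac{3}{4}$ ($D{\left(S \right)} = \left(-3\right) \frac{1}{4} = - \frac{3}{4}$)
$D{\left(6 \right)} \left(K{\left(h{\left(-4 \right)},-1 \right)} + 482\right) = - \frac{3 \left(\frac{6 - 4}{-1} + 482\right)}{4} = - \frac{3 \left(2 \left(-1\right) + 482\right)}{4} = - \frac{3 \left(-2 + 482\right)}{4} = \left(- \frac{3}{4}\right) 480 = -360$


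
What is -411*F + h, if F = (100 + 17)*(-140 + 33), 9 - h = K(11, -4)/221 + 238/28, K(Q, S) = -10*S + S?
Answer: 2274226727/442 ≈ 5.1453e+6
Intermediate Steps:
K(Q, S) = -9*S
h = 149/442 (h = 9 - (-9*(-4)/221 + 238/28) = 9 - (36*(1/221) + 238*(1/28)) = 9 - (36/221 + 17/2) = 9 - 1*3829/442 = 9 - 3829/442 = 149/442 ≈ 0.33710)
F = -12519 (F = 117*(-107) = -12519)
-411*F + h = -411*(-12519) + 149/442 = 5145309 + 149/442 = 2274226727/442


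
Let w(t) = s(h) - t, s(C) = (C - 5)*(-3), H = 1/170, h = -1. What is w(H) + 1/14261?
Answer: 43624569/2424370 ≈ 17.994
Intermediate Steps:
H = 1/170 ≈ 0.0058824
s(C) = 15 - 3*C (s(C) = (-5 + C)*(-3) = 15 - 3*C)
w(t) = 18 - t (w(t) = (15 - 3*(-1)) - t = (15 + 3) - t = 18 - t)
w(H) + 1/14261 = (18 - 1*1/170) + 1/14261 = (18 - 1/170) + 1/14261 = 3059/170 + 1/14261 = 43624569/2424370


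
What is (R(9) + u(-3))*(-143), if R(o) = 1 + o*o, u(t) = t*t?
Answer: -13013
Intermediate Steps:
u(t) = t²
R(o) = 1 + o²
(R(9) + u(-3))*(-143) = ((1 + 9²) + (-3)²)*(-143) = ((1 + 81) + 9)*(-143) = (82 + 9)*(-143) = 91*(-143) = -13013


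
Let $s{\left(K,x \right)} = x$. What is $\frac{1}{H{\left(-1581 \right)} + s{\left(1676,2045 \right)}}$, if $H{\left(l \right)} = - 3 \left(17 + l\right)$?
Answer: $\frac{1}{6737} \approx 0.00014843$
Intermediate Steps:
$H{\left(l \right)} = -51 - 3 l$
$\frac{1}{H{\left(-1581 \right)} + s{\left(1676,2045 \right)}} = \frac{1}{\left(-51 - -4743\right) + 2045} = \frac{1}{\left(-51 + 4743\right) + 2045} = \frac{1}{4692 + 2045} = \frac{1}{6737}$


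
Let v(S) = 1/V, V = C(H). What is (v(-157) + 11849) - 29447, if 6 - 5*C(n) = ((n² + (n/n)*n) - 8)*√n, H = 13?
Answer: -1154288021/65592 - 145*√13/65592 ≈ -17598.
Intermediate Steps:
C(n) = 6/5 - √n*(-8 + n + n²)/5 (C(n) = 6/5 - ((n² + (n/n)*n) - 8)*√n/5 = 6/5 - ((n² + 1*n) - 8)*√n/5 = 6/5 - ((n² + n) - 8)*√n/5 = 6/5 - ((n + n²) - 8)*√n/5 = 6/5 - (-8 + n + n²)*√n/5 = 6/5 - √n*(-8 + n + n²)/5)
V = 6/5 - 174*√13/5 (V = 6/5 - 13*√13/5 - 169*√13/5 + 8*√13/5 = 6/5 - 174*√13/5 ≈ -124.27)
v(S) = 1/(6/5 - 174*√13/5)
(v(-157) + 11849) - 29447 = ((-5/65592 - 145*√13/65592) + 11849) - 29447 = (777199603/65592 - 145*√13/65592) - 29447 = -1154288021/65592 - 145*√13/65592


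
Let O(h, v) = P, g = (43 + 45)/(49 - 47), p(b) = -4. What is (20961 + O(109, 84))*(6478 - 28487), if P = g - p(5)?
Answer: -462387081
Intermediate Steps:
g = 44 (g = 88/2 = 88*(1/2) = 44)
P = 48 (P = 44 - 1*(-4) = 44 + 4 = 48)
O(h, v) = 48
(20961 + O(109, 84))*(6478 - 28487) = (20961 + 48)*(6478 - 28487) = 21009*(-22009) = -462387081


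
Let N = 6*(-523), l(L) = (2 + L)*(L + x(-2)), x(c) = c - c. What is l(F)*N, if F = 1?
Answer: -9414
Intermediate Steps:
x(c) = 0
l(L) = L*(2 + L) (l(L) = (2 + L)*(L + 0) = (2 + L)*L = L*(2 + L))
N = -3138
l(F)*N = (1*(2 + 1))*(-3138) = (1*3)*(-3138) = 3*(-3138) = -9414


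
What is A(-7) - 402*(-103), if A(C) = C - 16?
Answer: 41383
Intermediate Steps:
A(C) = -16 + C
A(-7) - 402*(-103) = (-16 - 7) - 402*(-103) = -23 + 41406 = 41383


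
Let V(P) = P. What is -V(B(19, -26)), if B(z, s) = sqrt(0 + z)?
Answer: -sqrt(19) ≈ -4.3589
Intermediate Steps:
B(z, s) = sqrt(z)
-V(B(19, -26)) = -sqrt(19)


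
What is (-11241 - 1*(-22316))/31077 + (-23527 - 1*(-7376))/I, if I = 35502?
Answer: -36246659/367765218 ≈ -0.098559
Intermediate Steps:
(-11241 - 1*(-22316))/31077 + (-23527 - 1*(-7376))/I = (-11241 - 1*(-22316))/31077 + (-23527 - 1*(-7376))/35502 = (-11241 + 22316)*(1/31077) + (-23527 + 7376)*(1/35502) = 11075*(1/31077) - 16151*1/35502 = 11075/31077 - 16151/35502 = -36246659/367765218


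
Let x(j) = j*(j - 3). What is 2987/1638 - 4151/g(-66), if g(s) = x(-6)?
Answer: -184390/2457 ≈ -75.047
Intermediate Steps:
x(j) = j*(-3 + j)
g(s) = 54 (g(s) = -6*(-3 - 6) = -6*(-9) = 54)
2987/1638 - 4151/g(-66) = 2987/1638 - 4151/54 = -184390/2457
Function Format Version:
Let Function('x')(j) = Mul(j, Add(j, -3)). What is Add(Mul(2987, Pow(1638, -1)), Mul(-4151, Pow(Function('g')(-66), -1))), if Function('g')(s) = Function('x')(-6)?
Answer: Rational(-184390, 2457) ≈ -75.047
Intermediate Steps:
Function('x')(j) = Mul(j, Add(-3, j))
Function('g')(s) = 54 (Function('g')(s) = Mul(-6, Add(-3, -6)) = Mul(-6, -9) = 54)
Add(Mul(2987, Pow(1638, -1)), Mul(-4151, Pow(Function('g')(-66), -1))) = Add(Mul(2987, Pow(1638, -1)), Mul(-4151, Pow(54, -1))) = Add(Mul(2987, Rational(1, 1638)), Mul(-4151, Rational(1, 54))) = Add(Rational(2987, 1638), Rational(-4151, 54)) = Rational(-184390, 2457)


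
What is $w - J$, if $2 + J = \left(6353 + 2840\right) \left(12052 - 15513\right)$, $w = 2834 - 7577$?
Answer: $31812232$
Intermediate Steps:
$w = -4743$ ($w = 2834 - 7577 = -4743$)
$J = -31816975$ ($J = -2 + \left(6353 + 2840\right) \left(12052 - 15513\right) = -2 + 9193 \left(-3461\right) = -2 - 31816973 = -31816975$)
$w - J = -4743 - -31816975 = -4743 + 31816975 = 31812232$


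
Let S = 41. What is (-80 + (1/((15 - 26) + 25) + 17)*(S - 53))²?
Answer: 3976036/49 ≈ 81144.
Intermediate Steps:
(-80 + (1/((15 - 26) + 25) + 17)*(S - 53))² = (-80 + (1/((15 - 26) + 25) + 17)*(41 - 53))² = (-80 + (1/(-11 + 25) + 17)*(-12))² = (-80 + (1/14 + 17)*(-12))² = (-80 + (239/14)*(-12))² = (-80 - 1434/7)² = (-1994/7)² = 3976036/49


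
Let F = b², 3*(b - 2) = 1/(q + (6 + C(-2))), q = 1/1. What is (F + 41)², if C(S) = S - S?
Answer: 397204900/194481 ≈ 2042.4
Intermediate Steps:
C(S) = 0
q = 1
b = 43/21 (b = 2 + 1/(3*(1 + (6 + 0))) = 2 + 1/(3*(1 + 6)) = 2 + (⅓)/7 = 2 + (⅓)*(⅐) = 2 + 1/21 = 43/21 ≈ 2.0476)
F = 1849/441 (F = (43/21)² = 1849/441 ≈ 4.1927)
(F + 41)² = (1849/441 + 41)² = (19930/441)² = 397204900/194481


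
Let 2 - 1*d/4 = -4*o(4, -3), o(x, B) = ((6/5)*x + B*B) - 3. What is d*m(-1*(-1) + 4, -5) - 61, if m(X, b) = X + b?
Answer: -61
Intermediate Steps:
o(x, B) = -3 + B**2 + 6*x/5 (o(x, B) = ((6*(1/5))*x + B**2) - 3 = (6*x/5 + B**2) - 3 = (B**2 + 6*x/5) - 3 = -3 + B**2 + 6*x/5)
d = 904/5 (d = 8 - (-16)*(-3 + (-3)**2 + (6/5)*4) = 8 - (-16)*(-3 + 9 + 24/5) = 8 - (-16)*54/5 = 8 - 4*(-216/5) = 8 + 864/5 = 904/5 ≈ 180.80)
d*m(-1*(-1) + 4, -5) - 61 = 904*((-1*(-1) + 4) - 5)/5 - 61 = 904*((1 + 4) - 5)/5 - 61 = 904*(5 - 5)/5 - 61 = (904/5)*0 - 61 = 0 - 61 = -61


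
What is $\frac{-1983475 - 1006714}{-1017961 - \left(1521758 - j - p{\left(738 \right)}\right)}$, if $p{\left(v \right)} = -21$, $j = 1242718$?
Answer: $\frac{2990189}{1297022} \approx 2.3054$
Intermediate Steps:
$\frac{-1983475 - 1006714}{-1017961 - \left(1521758 - j - p{\left(738 \right)}\right)} = \frac{-1983475 - 1006714}{-1017961 + \left(\left(1242718 - 21\right) - 1521758\right)} = - \frac{2990189}{-1017961 + \left(1242697 - 1521758\right)} = - \frac{2990189}{-1017961 - 279061} = - \frac{2990189}{-1297022} = \left(-2990189\right) \left(- \frac{1}{1297022}\right) = \frac{2990189}{1297022}$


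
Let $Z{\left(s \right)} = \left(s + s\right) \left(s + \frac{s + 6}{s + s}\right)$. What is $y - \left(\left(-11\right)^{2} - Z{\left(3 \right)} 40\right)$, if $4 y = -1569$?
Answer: $\frac{2267}{4} \approx 566.75$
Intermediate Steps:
$y = - \frac{1569}{4}$ ($y = \frac{1}{4} \left(-1569\right) = - \frac{1569}{4} \approx -392.25$)
$Z{\left(s \right)} = 2 s \left(s + \frac{6 + s}{2 s}\right)$
$y - \left(\left(-11\right)^{2} - Z{\left(3 \right)} 40\right) = - \frac{1569}{4} - \left(\left(-11\right)^{2} - \left(6 + 3 + 2 \cdot 3^{2}\right) 40\right) = - \frac{1569}{4} - \left(121 - \left(6 + 3 + 2 \cdot 9\right) 40\right) = - \frac{1569}{4} - \left(121 - \left(6 + 3 + 18\right) 40\right) = - \frac{1569}{4} - \left(121 - 27 \cdot 40\right) = - \frac{1569}{4} - \left(121 - 1080\right) = - \frac{1569}{4} - -959 = - \frac{1569}{4} + 959 = \frac{2267}{4}$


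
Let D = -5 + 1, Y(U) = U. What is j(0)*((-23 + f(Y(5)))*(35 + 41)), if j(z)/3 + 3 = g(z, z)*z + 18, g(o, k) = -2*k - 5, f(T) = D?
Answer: -92340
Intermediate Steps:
D = -4
f(T) = -4
g(o, k) = -5 - 2*k
j(z) = 45 + 3*z*(-5 - 2*z) (j(z) = -9 + 3*((-5 - 2*z)*z + 18) = -9 + 3*(z*(-5 - 2*z) + 18) = -9 + 3*(18 + z*(-5 - 2*z)) = -9 + (54 + 3*z*(-5 - 2*z)) = 45 + 3*z*(-5 - 2*z))
j(0)*((-23 + f(Y(5)))*(35 + 41)) = (45 - 3*0*(5 + 2*0))*((-23 - 4)*(35 + 41)) = (45 - 3*0*(5 + 0))*(-27*76) = (45 - 3*0*5)*(-2052) = (45 + 0)*(-2052) = 45*(-2052) = -92340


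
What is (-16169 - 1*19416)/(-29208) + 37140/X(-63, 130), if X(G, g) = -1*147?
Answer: -359851375/1431192 ≈ -251.43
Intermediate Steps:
X(G, g) = -147
(-16169 - 1*19416)/(-29208) + 37140/X(-63, 130) = (-16169 - 1*19416)/(-29208) + 37140/(-147) = (-16169 - 19416)*(-1/29208) + 37140*(-1/147) = -35585*(-1/29208) - 12380/49 = 35585/29208 - 12380/49 = -359851375/1431192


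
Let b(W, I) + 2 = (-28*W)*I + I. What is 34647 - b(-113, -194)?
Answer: 648659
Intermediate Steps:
b(W, I) = -2 + I - 28*I*W (b(W, I) = -2 + ((-28*W)*I + I) = -2 + (-28*I*W + I) = -2 + (I - 28*I*W) = -2 + I - 28*I*W)
34647 - b(-113, -194) = 34647 - (-2 - 194 - 28*(-194)*(-113)) = 34647 - (-2 - 194 - 613816) = 34647 - 1*(-614012) = 34647 + 614012 = 648659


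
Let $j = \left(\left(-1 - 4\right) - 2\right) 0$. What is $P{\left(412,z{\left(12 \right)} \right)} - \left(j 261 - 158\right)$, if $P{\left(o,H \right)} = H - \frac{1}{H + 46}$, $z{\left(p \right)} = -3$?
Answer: $\frac{6664}{43} \approx 154.98$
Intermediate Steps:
$j = 0$ ($j = \left(\left(-1 - 4\right) - 2\right) 0 = \left(-5 - 2\right) 0 = \left(-7\right) 0 = 0$)
$P{\left(o,H \right)} = H - \frac{1}{46 + H}$
$P{\left(412,z{\left(12 \right)} \right)} - \left(j 261 - 158\right) = \frac{-1 + \left(-3\right)^{2} + 46 \left(-3\right)}{46 - 3} - \left(0 \cdot 261 - 158\right) = \frac{-1 + 9 - 138}{43} - \left(0 - 158\right) = \frac{1}{43} \left(-130\right) - -158 = - \frac{130}{43} + 158 = \frac{6664}{43}$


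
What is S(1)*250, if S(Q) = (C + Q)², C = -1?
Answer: 0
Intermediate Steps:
S(Q) = (-1 + Q)²
S(1)*250 = (-1 + 1)²*250 = 0²*250 = 0*250 = 0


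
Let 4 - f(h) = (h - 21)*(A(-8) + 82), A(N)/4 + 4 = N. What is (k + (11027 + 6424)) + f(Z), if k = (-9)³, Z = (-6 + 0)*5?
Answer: 18460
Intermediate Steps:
Z = -30 (Z = -6*5 = -30)
A(N) = -16 + 4*N
f(h) = 718 - 34*h (f(h) = 4 - (h - 21)*((-16 + 4*(-8)) + 82) = 4 - (-21 + h)*((-16 - 32) + 82) = 4 - (-21 + h)*(-48 + 82) = 4 - (-21 + h)*34 = 4 - (-714 + 34*h) = 4 + (714 - 34*h) = 718 - 34*h)
k = -729
(k + (11027 + 6424)) + f(Z) = (-729 + (11027 + 6424)) + (718 - 34*(-30)) = (-729 + 17451) + (718 + 1020) = 16722 + 1738 = 18460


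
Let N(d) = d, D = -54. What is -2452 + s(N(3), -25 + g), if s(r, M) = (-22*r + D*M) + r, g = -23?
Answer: 77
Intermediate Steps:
s(r, M) = -54*M - 21*r (s(r, M) = (-22*r - 54*M) + r = (-54*M - 22*r) + r = -54*M - 21*r)
-2452 + s(N(3), -25 + g) = -2452 + (-54*(-25 - 23) - 21*3) = -2452 + (-54*(-48) - 63) = -2452 + (2592 - 63) = -2452 + 2529 = 77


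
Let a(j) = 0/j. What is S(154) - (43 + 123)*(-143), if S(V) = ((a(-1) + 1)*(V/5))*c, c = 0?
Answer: 23738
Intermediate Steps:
a(j) = 0
S(V) = 0 (S(V) = ((0 + 1)*(V/5))*0 = (1*(V*(⅕)))*0 = (1*(V/5))*0 = (V/5)*0 = 0)
S(154) - (43 + 123)*(-143) = 0 - (43 + 123)*(-143) = 0 - 166*(-143) = 0 - 1*(-23738) = 0 + 23738 = 23738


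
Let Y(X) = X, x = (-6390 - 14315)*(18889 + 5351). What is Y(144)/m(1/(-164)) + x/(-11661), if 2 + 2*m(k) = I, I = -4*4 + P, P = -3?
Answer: 1170701648/27209 ≈ 43026.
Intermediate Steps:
x = -501889200 (x = -20705*24240 = -501889200)
I = -19 (I = -4*4 - 3 = -16 - 3 = -19)
m(k) = -21/2 (m(k) = -1 + (1/2)*(-19) = -1 - 19/2 = -21/2)
Y(144)/m(1/(-164)) + x/(-11661) = 144/(-21/2) - 501889200/(-11661) = 144*(-2/21) - 501889200*(-1/11661) = -96/7 + 167296400/3887 = 1170701648/27209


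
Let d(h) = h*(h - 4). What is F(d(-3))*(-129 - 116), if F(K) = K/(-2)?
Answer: 5145/2 ≈ 2572.5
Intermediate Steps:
d(h) = h*(-4 + h)
F(K) = -K/2 (F(K) = K*(-½) = -K/2)
F(d(-3))*(-129 - 116) = (-(-3)*(-4 - 3)/2)*(-129 - 116) = -(-3)*(-7)/2*(-245) = -½*21*(-245) = -21/2*(-245) = 5145/2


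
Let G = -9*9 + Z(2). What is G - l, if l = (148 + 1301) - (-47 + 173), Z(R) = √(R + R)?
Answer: -1402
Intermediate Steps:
Z(R) = √2*√R (Z(R) = √(2*R) = √2*√R)
G = -79 (G = -9*9 + √2*√2 = -81 + 2 = -79)
l = 1323 (l = 1449 - 1*126 = 1449 - 126 = 1323)
G - l = -79 - 1*1323 = -79 - 1323 = -1402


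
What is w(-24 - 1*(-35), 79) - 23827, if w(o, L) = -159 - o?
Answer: -23997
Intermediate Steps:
w(-24 - 1*(-35), 79) - 23827 = (-159 - (-24 - 1*(-35))) - 23827 = (-159 - (-24 + 35)) - 23827 = (-159 - 1*11) - 23827 = (-159 - 11) - 23827 = -170 - 23827 = -23997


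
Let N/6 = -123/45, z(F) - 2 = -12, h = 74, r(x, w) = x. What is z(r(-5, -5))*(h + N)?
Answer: -576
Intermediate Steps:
z(F) = -10 (z(F) = 2 - 12 = -10)
N = -82/5 (N = 6*(-123/45) = 6*(-123*1/45) = 6*(-41/15) = -82/5 ≈ -16.400)
z(r(-5, -5))*(h + N) = -10*(74 - 82/5) = -10*288/5 = -576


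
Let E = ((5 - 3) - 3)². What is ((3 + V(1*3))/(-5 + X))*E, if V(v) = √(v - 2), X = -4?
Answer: -4/9 ≈ -0.44444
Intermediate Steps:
V(v) = √(-2 + v)
E = 1 (E = (2 - 3)² = (-1)² = 1)
((3 + V(1*3))/(-5 + X))*E = ((3 + √(-2 + 1*3))/(-5 - 4))*1 = ((3 + √(-2 + 3))/(-9))*1 = ((3 + √1)*(-⅑))*1 = ((3 + 1)*(-⅑))*1 = (4*(-⅑))*1 = -4/9*1 = -4/9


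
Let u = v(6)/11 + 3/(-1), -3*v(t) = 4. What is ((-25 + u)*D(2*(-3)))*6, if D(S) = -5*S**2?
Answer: 334080/11 ≈ 30371.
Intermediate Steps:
v(t) = -4/3 (v(t) = -1/3*4 = -4/3)
u = -103/33 (u = -4/3/11 + 3/(-1) = -4/3*1/11 + 3*(-1) = -4/33 - 3 = -103/33 ≈ -3.1212)
((-25 + u)*D(2*(-3)))*6 = ((-25 - 103/33)*(-5*(2*(-3))**2))*6 = -(-4640)*(-6)**2/33*6 = -(-4640)*36/33*6 = -928/33*(-180)*6 = (55680/11)*6 = 334080/11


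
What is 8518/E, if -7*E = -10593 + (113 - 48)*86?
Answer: 59626/5003 ≈ 11.918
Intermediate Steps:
E = 5003/7 (E = -(-10593 + (113 - 48)*86)/7 = -(-10593 + 65*86)/7 = -(-10593 + 5590)/7 = -1/7*(-5003) = 5003/7 ≈ 714.71)
8518/E = 8518/(5003/7) = 8518*(7/5003) = 59626/5003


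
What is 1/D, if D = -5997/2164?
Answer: -2164/5997 ≈ -0.36085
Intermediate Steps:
D = -5997/2164 (D = -5997*1/2164 = -5997/2164 ≈ -2.7713)
1/D = 1/(-5997/2164) = -2164/5997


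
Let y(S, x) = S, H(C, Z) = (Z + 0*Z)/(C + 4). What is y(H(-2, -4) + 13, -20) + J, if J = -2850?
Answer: -2839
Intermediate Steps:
H(C, Z) = Z/(4 + C) (H(C, Z) = (Z + 0)/(4 + C) = Z/(4 + C))
y(H(-2, -4) + 13, -20) + J = (-4/(4 - 2) + 13) - 2850 = (-4/2 + 13) - 2850 = (-4*½ + 13) - 2850 = (-2 + 13) - 2850 = 11 - 2850 = -2839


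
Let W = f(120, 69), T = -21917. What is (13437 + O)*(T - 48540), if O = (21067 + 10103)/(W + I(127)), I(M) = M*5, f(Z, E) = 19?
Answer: -103559671396/109 ≈ -9.5009e+8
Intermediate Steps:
W = 19
I(M) = 5*M
O = 5195/109 (O = (21067 + 10103)/(19 + 5*127) = 31170/(19 + 635) = 31170/654 = 31170*(1/654) = 5195/109 ≈ 47.661)
(13437 + O)*(T - 48540) = (13437 + 5195/109)*(-21917 - 48540) = (1469828/109)*(-70457) = -103559671396/109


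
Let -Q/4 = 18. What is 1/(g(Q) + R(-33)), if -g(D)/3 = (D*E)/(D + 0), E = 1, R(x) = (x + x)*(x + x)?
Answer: 1/4353 ≈ 0.00022973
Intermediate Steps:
R(x) = 4*x**2 (R(x) = (2*x)*(2*x) = 4*x**2)
Q = -72 (Q = -4*18 = -72)
g(D) = -3 (g(D) = -3*D*1/(D + 0) = -3*D/D = -3*1 = -3)
1/(g(Q) + R(-33)) = 1/(-3 + 4*(-33)**2) = 1/(-3 + 4*1089) = 1/(-3 + 4356) = 1/4353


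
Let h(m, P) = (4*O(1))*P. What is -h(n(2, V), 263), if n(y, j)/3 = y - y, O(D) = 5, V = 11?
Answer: -5260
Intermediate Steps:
n(y, j) = 0 (n(y, j) = 3*(y - y) = 3*0 = 0)
h(m, P) = 20*P (h(m, P) = (4*5)*P = 20*P)
-h(n(2, V), 263) = -20*263 = -1*5260 = -5260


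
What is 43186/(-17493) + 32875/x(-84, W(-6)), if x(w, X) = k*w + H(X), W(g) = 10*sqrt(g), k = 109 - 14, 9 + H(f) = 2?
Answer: -18775693/2851359 ≈ -6.5848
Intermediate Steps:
H(f) = -7 (H(f) = -9 + 2 = -7)
k = 95
x(w, X) = -7 + 95*w (x(w, X) = 95*w - 7 = -7 + 95*w)
43186/(-17493) + 32875/x(-84, W(-6)) = 43186/(-17493) + 32875/(-7 + 95*(-84)) = 43186*(-1/17493) + 32875/(-7 - 7980) = -43186/17493 + 32875/(-7987) = -43186/17493 + 32875*(-1/7987) = -43186/17493 - 32875/7987 = -18775693/2851359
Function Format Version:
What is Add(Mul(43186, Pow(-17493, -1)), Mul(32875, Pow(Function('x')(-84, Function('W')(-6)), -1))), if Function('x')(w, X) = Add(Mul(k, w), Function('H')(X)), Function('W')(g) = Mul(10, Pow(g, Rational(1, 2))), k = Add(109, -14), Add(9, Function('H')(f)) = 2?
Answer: Rational(-18775693, 2851359) ≈ -6.5848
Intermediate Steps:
Function('H')(f) = -7 (Function('H')(f) = Add(-9, 2) = -7)
k = 95
Function('x')(w, X) = Add(-7, Mul(95, w)) (Function('x')(w, X) = Add(Mul(95, w), -7) = Add(-7, Mul(95, w)))
Add(Mul(43186, Pow(-17493, -1)), Mul(32875, Pow(Function('x')(-84, Function('W')(-6)), -1))) = Add(Mul(43186, Pow(-17493, -1)), Mul(32875, Pow(Add(-7, Mul(95, -84)), -1))) = Add(Mul(43186, Rational(-1, 17493)), Mul(32875, Pow(Add(-7, -7980), -1))) = Add(Rational(-43186, 17493), Mul(32875, Pow(-7987, -1))) = Add(Rational(-43186, 17493), Mul(32875, Rational(-1, 7987))) = Add(Rational(-43186, 17493), Rational(-32875, 7987)) = Rational(-18775693, 2851359)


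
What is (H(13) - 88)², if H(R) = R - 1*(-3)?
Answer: 5184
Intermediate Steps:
H(R) = 3 + R (H(R) = R + 3 = 3 + R)
(H(13) - 88)² = ((3 + 13) - 88)² = (16 - 88)² = (-72)² = 5184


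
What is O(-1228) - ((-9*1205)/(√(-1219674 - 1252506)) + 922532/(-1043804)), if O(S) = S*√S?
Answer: 230633/260951 - 2456*I*√307 - 723*I*√618045/82406 ≈ 0.88382 - 43040.0*I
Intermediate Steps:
O(S) = S^(3/2)
O(-1228) - ((-9*1205)/(√(-1219674 - 1252506)) + 922532/(-1043804)) = (-1228)^(3/2) - ((-9*1205)/(√(-1219674 - 1252506)) + 922532/(-1043804)) = -2456*I*√307 - (-10845*(-I*√618045/1236090) + 922532*(-1/1043804)) = -2456*I*√307 - (-10845*(-I*√618045/1236090) - 230633/260951) = -2456*I*√307 - (-(-723)*I*√618045/82406 - 230633/260951) = -2456*I*√307 - (723*I*√618045/82406 - 230633/260951) = -2456*I*√307 - (-230633/260951 + 723*I*√618045/82406) = -2456*I*√307 + (230633/260951 - 723*I*√618045/82406) = 230633/260951 - 2456*I*√307 - 723*I*√618045/82406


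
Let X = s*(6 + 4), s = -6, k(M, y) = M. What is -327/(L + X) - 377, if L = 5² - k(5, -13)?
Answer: -14753/40 ≈ -368.83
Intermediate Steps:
L = 20 (L = 5² - 1*5 = 25 - 5 = 20)
X = -60 (X = -6*(6 + 4) = -6*10 = -60)
-327/(L + X) - 377 = -327/(20 - 60) - 377 = -327/(-40) - 377 = -1/40*(-327) - 377 = 327/40 - 377 = -14753/40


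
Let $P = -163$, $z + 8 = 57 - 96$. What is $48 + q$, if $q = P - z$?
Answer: $-68$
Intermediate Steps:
$z = -47$ ($z = -8 + \left(57 - 96\right) = -8 - 39 = -47$)
$q = -116$ ($q = -163 - -47 = -163 + 47 = -116$)
$48 + q = 48 - 116 = -68$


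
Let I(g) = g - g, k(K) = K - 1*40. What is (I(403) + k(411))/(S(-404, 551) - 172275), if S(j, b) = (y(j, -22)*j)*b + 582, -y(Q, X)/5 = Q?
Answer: -371/449831773 ≈ -8.2475e-7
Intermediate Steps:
y(Q, X) = -5*Q
k(K) = -40 + K (k(K) = K - 40 = -40 + K)
I(g) = 0
S(j, b) = 582 - 5*b*j² (S(j, b) = ((-5*j)*j)*b + 582 = (-5*j²)*b + 582 = -5*b*j² + 582 = 582 - 5*b*j²)
(I(403) + k(411))/(S(-404, 551) - 172275) = (0 + (-40 + 411))/((582 - 5*551*(-404)²) - 172275) = (0 + 371)/((582 - 5*551*163216) - 172275) = 371/((582 - 449660080) - 172275) = 371/(-449659498 - 172275) = 371/(-449831773) = 371*(-1/449831773) = -371/449831773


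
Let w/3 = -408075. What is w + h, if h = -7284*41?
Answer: -1522869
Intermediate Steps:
w = -1224225 (w = 3*(-408075) = -1224225)
h = -298644
w + h = -1224225 - 298644 = -1522869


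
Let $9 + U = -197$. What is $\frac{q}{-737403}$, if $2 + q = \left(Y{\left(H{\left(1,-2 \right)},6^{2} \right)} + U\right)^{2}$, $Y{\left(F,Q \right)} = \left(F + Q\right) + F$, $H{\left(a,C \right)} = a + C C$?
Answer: $- \frac{25598}{737403} \approx -0.034714$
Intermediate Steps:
$H{\left(a,C \right)} = a + C^{2}$
$U = -206$ ($U = -9 - 197 = -206$)
$Y{\left(F,Q \right)} = Q + 2 F$
$q = 25598$ ($q = -2 + \left(\left(6^{2} + 2 \left(1 + \left(-2\right)^{2}\right)\right) - 206\right)^{2} = -2 + \left(\left(36 + 2 \left(1 + 4\right)\right) - 206\right)^{2} = -2 + \left(\left(36 + 2 \cdot 5\right) - 206\right)^{2} = -2 + \left(\left(36 + 10\right) - 206\right)^{2} = -2 + \left(46 - 206\right)^{2} = -2 + \left(-160\right)^{2} = -2 + 25600 = 25598$)
$\frac{q}{-737403} = \frac{25598}{-737403} = 25598 \left(- \frac{1}{737403}\right) = - \frac{25598}{737403}$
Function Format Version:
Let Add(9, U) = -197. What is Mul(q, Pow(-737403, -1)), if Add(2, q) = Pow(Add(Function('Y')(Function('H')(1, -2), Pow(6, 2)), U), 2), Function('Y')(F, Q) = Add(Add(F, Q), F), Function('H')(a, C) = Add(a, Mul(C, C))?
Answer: Rational(-25598, 737403) ≈ -0.034714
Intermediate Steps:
Function('H')(a, C) = Add(a, Pow(C, 2))
U = -206 (U = Add(-9, -197) = -206)
Function('Y')(F, Q) = Add(Q, Mul(2, F))
q = 25598 (q = Add(-2, Pow(Add(Add(Pow(6, 2), Mul(2, Add(1, Pow(-2, 2)))), -206), 2)) = Add(-2, Pow(Add(Add(36, Mul(2, Add(1, 4))), -206), 2)) = Add(-2, Pow(Add(Add(36, Mul(2, 5)), -206), 2)) = Add(-2, Pow(Add(Add(36, 10), -206), 2)) = Add(-2, Pow(Add(46, -206), 2)) = Add(-2, Pow(-160, 2)) = Add(-2, 25600) = 25598)
Mul(q, Pow(-737403, -1)) = Mul(25598, Pow(-737403, -1)) = Mul(25598, Rational(-1, 737403)) = Rational(-25598, 737403)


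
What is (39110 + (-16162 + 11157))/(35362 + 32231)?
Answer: 34105/67593 ≈ 0.50456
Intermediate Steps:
(39110 + (-16162 + 11157))/(35362 + 32231) = (39110 - 5005)/67593 = 34105*(1/67593) = 34105/67593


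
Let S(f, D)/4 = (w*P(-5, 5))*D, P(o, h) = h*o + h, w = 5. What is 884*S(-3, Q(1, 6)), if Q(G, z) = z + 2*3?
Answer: -4243200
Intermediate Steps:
Q(G, z) = 6 + z (Q(G, z) = z + 6 = 6 + z)
P(o, h) = h + h*o
S(f, D) = -400*D (S(f, D) = 4*((5*(5*(1 - 5)))*D) = 4*((5*(5*(-4)))*D) = 4*((5*(-20))*D) = 4*(-100*D) = -400*D)
884*S(-3, Q(1, 6)) = 884*(-400*(6 + 6)) = 884*(-400*12) = 884*(-4800) = -4243200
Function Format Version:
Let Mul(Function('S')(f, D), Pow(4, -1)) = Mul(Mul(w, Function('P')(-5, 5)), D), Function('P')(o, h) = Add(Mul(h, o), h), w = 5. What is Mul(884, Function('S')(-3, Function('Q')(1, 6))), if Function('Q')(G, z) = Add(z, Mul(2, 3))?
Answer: -4243200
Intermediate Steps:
Function('Q')(G, z) = Add(6, z) (Function('Q')(G, z) = Add(z, 6) = Add(6, z))
Function('P')(o, h) = Add(h, Mul(h, o))
Function('S')(f, D) = Mul(-400, D) (Function('S')(f, D) = Mul(4, Mul(Mul(5, Mul(5, Add(1, -5))), D)) = Mul(4, Mul(Mul(5, Mul(5, -4)), D)) = Mul(4, Mul(Mul(5, -20), D)) = Mul(4, Mul(-100, D)) = Mul(-400, D))
Mul(884, Function('S')(-3, Function('Q')(1, 6))) = Mul(884, Mul(-400, Add(6, 6))) = Mul(884, Mul(-400, 12)) = Mul(884, -4800) = -4243200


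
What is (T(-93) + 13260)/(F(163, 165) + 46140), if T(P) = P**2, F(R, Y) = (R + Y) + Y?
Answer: 21909/46633 ≈ 0.46982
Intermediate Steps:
F(R, Y) = R + 2*Y
(T(-93) + 13260)/(F(163, 165) + 46140) = ((-93)**2 + 13260)/((163 + 2*165) + 46140) = (8649 + 13260)/((163 + 330) + 46140) = 21909/(493 + 46140) = 21909/46633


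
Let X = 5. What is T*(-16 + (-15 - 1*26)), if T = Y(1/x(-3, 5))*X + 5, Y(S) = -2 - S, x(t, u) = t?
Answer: 190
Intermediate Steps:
T = -10/3 (T = (-2 - 1/(-3))*5 + 5 = (-2 - 1*(-⅓))*5 + 5 = (-2 + ⅓)*5 + 5 = -5/3*5 + 5 = -25/3 + 5 = -10/3 ≈ -3.3333)
T*(-16 + (-15 - 1*26)) = -10*(-16 + (-15 - 1*26))/3 = -10*(-16 + (-15 - 26))/3 = -10*(-16 - 41)/3 = -10/3*(-57) = 190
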